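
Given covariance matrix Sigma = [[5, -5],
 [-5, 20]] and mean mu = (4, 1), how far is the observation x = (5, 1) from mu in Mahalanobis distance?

Step 1 — centre the observation: (x - mu) = (1, 0).

Step 2 — invert Sigma. det(Sigma) = 5·20 - (-5)² = 75.
  Sigma^{-1} = (1/det) · [[d, -b], [-b, a]] = [[0.2667, 0.0667],
 [0.0667, 0.0667]].

Step 3 — form the quadratic (x - mu)^T · Sigma^{-1} · (x - mu):
  Sigma^{-1} · (x - mu) = (0.2667, 0.0667).
  (x - mu)^T · [Sigma^{-1} · (x - mu)] = (1)·(0.2667) + (0)·(0.0667) = 0.2667.

Step 4 — take square root: d = √(0.2667) ≈ 0.5164.

d(x, mu) = √(0.2667) ≈ 0.5164


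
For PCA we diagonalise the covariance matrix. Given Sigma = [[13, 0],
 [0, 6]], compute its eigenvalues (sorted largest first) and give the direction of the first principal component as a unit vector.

Step 1 — characteristic polynomial of 2×2 Sigma:
  det(Sigma - λI) = λ² - trace · λ + det = 0.
  trace = 13 + 6 = 19, det = 13·6 - (0)² = 78.
Step 2 — discriminant:
  Δ = trace² - 4·det = 361 - 312 = 49.
Step 3 — eigenvalues:
  λ = (trace ± √Δ)/2 = (19 ± 7)/2,
  λ_1 = 13,  λ_2 = 6.

Step 4 — unit eigenvector for λ_1: Sigma is diagonal, so its eigenvectors are the coordinate axes. λ_1 = 13 is the diagonal entry on the first coordinate axis, hence
  v_1 = (1, 0) (||v_1|| = 1).

λ_1 = 13,  λ_2 = 6;  v_1 ≈ (1, 0)


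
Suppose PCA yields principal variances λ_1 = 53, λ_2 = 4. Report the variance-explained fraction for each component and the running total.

Step 1 — total variance = trace(Sigma) = Σ λ_i = 53 + 4 = 57.

Step 2 — fraction explained by component i = λ_i / Σ λ:
  PC1: 53/57 = 0.9298
  PC2: 4/57 = 0.0702

Step 3 — cumulative fraction after k components = (λ_1 + ... + λ_k) / Σ λ:
  k = 1: 53/57 = 0.9298
  k = 2: (53 + 4)/57 = 57/57 = 1

Summary (fraction, with percent):

explained: PC1 0.9298 (92.98%), PC2 0.0702 (7.02%);  cumulative: 0.9298, 1


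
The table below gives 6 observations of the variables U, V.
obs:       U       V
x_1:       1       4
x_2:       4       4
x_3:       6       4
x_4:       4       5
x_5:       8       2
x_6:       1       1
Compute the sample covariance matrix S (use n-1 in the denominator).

Step 1 — column means:
  mean(U) = (1 + 4 + 6 + 4 + 8 + 1) / 6 = 24/6 = 4
  mean(V) = (4 + 4 + 4 + 5 + 2 + 1) / 6 = 20/6 = 3.3333

Step 2 — sample covariance S[i,j] = (1/(n-1)) · Σ_k (x_{k,i} - mean_i) · (x_{k,j} - mean_j), with n-1 = 5.
  S[U,U] = ((-3)·(-3) + (0)·(0) + (2)·(2) + (0)·(0) + (4)·(4) + (-3)·(-3)) / 5 = 38/5 = 7.6
  S[U,V] = ((-3)·(0.6667) + (0)·(0.6667) + (2)·(0.6667) + (0)·(1.6667) + (4)·(-1.3333) + (-3)·(-2.3333)) / 5 = 1/5 = 0.2
  S[V,V] = ((0.6667)·(0.6667) + (0.6667)·(0.6667) + (0.6667)·(0.6667) + (1.6667)·(1.6667) + (-1.3333)·(-1.3333) + (-2.3333)·(-2.3333)) / 5 = 11.3333/5 = 2.2667

S is symmetric (S[j,i] = S[i,j]). Assembling:

S = [[7.6, 0.2],
 [0.2, 2.2667]]


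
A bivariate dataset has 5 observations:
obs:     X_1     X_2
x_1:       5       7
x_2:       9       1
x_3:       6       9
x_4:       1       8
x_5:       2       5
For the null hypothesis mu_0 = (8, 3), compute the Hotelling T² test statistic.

Step 1 — sample mean vector:
  mean(X_1) = (5 + 9 + 6 + 1 + 2) / 5 = 23/5 = 4.6
  mean(X_2) = (7 + 1 + 9 + 8 + 5) / 5 = 30/5 = 6
  x̄ = (4.6, 6),  deviation x̄ - mu_0 = (4.6, 6) - (8, 3) = (-3.4, 3).

Step 2 — sample covariance matrix, S[i,j] = (1/(n-1)) · Σ_k (x_{k,i} - mean_i) · (x_{k,j} - mean_j), divisor n-1 = 4:
  S[X_1,X_1] = ((0.4)·(0.4) + (4.4)·(4.4) + (1.4)·(1.4) + (-3.6)·(-3.6) + (-2.6)·(-2.6)) / 4 = 41.2/4 = 10.3
  S[X_1,X_2] = ((0.4)·(1) + (4.4)·(-5) + (1.4)·(3) + (-3.6)·(2) + (-2.6)·(-1)) / 4 = -22/4 = -5.5
  S[X_2,X_2] = ((1)·(1) + (-5)·(-5) + (3)·(3) + (2)·(2) + (-1)·(-1)) / 4 = 40/4 = 10
  S = [[10.3, -5.5],
 [-5.5, 10]].

Step 3 — invert S. det(S) = 10.3·10 - (-5.5)² = 72.75.
  S^{-1} = (1/det) · [[d, -b], [-b, a]] = [[0.1375, 0.0756],
 [0.0756, 0.1416]].

Step 4 — quadratic form (x̄ - mu_0)^T · S^{-1} · (x̄ - mu_0):
  S^{-1} · (x̄ - mu_0) = (-0.2405, 0.1677),
  (x̄ - mu_0)^T · [...] = (-3.4)·(-0.2405) + (3)·(0.1677) = 1.321.

Step 5 — scale by n: T² = 5 · 1.321 = 6.6048.

T² ≈ 6.6048


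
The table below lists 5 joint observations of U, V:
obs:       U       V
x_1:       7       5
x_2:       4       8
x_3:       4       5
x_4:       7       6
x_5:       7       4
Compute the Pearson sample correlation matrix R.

Step 1 — column means:
  mean(U) = (7 + 4 + 4 + 7 + 7) / 5 = 29/5 = 5.8
  mean(V) = (5 + 8 + 5 + 6 + 4) / 5 = 28/5 = 5.6

Step 2 — sample variances and covariances s[i,j] = (1/(n-1)) · Σ_k (x_{k,i} - mean_i) · (x_{k,j} - mean_j), with n-1 = 4:
  s[U,U] = ((1.2)·(1.2) + (-1.8)·(-1.8) + (-1.8)·(-1.8) + (1.2)·(1.2) + (1.2)·(1.2)) / 4 = 10.8/4 = 2.7
  s[U,V] = ((1.2)·(-0.6) + (-1.8)·(2.4) + (-1.8)·(-0.6) + (1.2)·(0.4) + (1.2)·(-1.6)) / 4 = -5.4/4 = -1.35
  s[V,V] = ((-0.6)·(-0.6) + (2.4)·(2.4) + (-0.6)·(-0.6) + (0.4)·(0.4) + (-1.6)·(-1.6)) / 4 = 9.2/4 = 2.3
  Sample standard deviations s_i = √(s[i,i]):
  s(U) = √(2.7) = 1.6432
  s(V) = √(2.3) = 1.5166

Step 3 — r_{ij} = s_{ij} / (s_i · s_j):
  r[U,U] = 1 (diagonal).
  r[U,V] = -1.35 / (1.6432 · 1.5166) = -1.35 / 2.492 = -0.5417
  r[V,V] = 1 (diagonal).

R is symmetric with unit diagonal. Assembling:

R = [[1, -0.5417],
 [-0.5417, 1]]


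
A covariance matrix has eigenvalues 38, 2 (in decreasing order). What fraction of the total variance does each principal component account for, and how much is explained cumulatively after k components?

Step 1 — total variance = trace(Sigma) = Σ λ_i = 38 + 2 = 40.

Step 2 — fraction explained by component i = λ_i / Σ λ:
  PC1: 38/40 = 0.95
  PC2: 2/40 = 0.05

Step 3 — cumulative fraction after k components = (λ_1 + ... + λ_k) / Σ λ:
  k = 1: 38/40 = 0.95
  k = 2: (38 + 2)/40 = 40/40 = 1

Summary (fraction, with percent):

explained: PC1 0.95 (95%), PC2 0.05 (5%);  cumulative: 0.95, 1


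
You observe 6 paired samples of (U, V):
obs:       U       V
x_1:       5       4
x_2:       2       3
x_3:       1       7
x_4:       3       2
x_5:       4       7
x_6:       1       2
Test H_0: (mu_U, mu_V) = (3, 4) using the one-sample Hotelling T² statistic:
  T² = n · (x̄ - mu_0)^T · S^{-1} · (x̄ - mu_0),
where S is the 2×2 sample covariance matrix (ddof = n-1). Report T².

Step 1 — sample mean vector:
  mean(U) = (5 + 2 + 1 + 3 + 4 + 1) / 6 = 16/6 = 2.6667
  mean(V) = (4 + 3 + 7 + 2 + 7 + 2) / 6 = 25/6 = 4.1667
  x̄ = (2.6667, 4.1667),  deviation x̄ - mu_0 = (2.6667, 4.1667) - (3, 4) = (-0.3333, 0.1667).

Step 2 — sample covariance matrix, S[i,j] = (1/(n-1)) · Σ_k (x_{k,i} - mean_i) · (x_{k,j} - mean_j), divisor n-1 = 5:
  S[U,U] = ((2.3333)·(2.3333) + (-0.6667)·(-0.6667) + (-1.6667)·(-1.6667) + (0.3333)·(0.3333) + (1.3333)·(1.3333) + (-1.6667)·(-1.6667)) / 5 = 13.3333/5 = 2.6667
  S[U,V] = ((2.3333)·(-0.1667) + (-0.6667)·(-1.1667) + (-1.6667)·(2.8333) + (0.3333)·(-2.1667) + (1.3333)·(2.8333) + (-1.6667)·(-2.1667)) / 5 = 2.3333/5 = 0.4667
  S[V,V] = ((-0.1667)·(-0.1667) + (-1.1667)·(-1.1667) + (2.8333)·(2.8333) + (-2.1667)·(-2.1667) + (2.8333)·(2.8333) + (-2.1667)·(-2.1667)) / 5 = 26.8333/5 = 5.3667
  S = [[2.6667, 0.4667],
 [0.4667, 5.3667]].

Step 3 — invert S. det(S) = 2.6667·5.3667 - (0.4667)² = 14.0933.
  S^{-1} = (1/det) · [[d, -b], [-b, a]] = [[0.3808, -0.0331],
 [-0.0331, 0.1892]].

Step 4 — quadratic form (x̄ - mu_0)^T · S^{-1} · (x̄ - mu_0):
  S^{-1} · (x̄ - mu_0) = (-0.1325, 0.0426),
  (x̄ - mu_0)^T · [...] = (-0.3333)·(-0.1325) + (0.1667)·(0.0426) = 0.0512.

Step 5 — scale by n: T² = 6 · 0.0512 = 0.3075.

T² ≈ 0.3075


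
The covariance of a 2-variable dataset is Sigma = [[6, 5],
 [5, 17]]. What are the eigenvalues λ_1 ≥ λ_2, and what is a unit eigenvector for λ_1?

Step 1 — characteristic polynomial of 2×2 Sigma:
  det(Sigma - λI) = λ² - trace · λ + det = 0.
  trace = 6 + 17 = 23, det = 6·17 - (5)² = 77.
Step 2 — discriminant:
  Δ = trace² - 4·det = 529 - 308 = 221.
Step 3 — eigenvalues:
  λ = (trace ± √Δ)/2 = (23 ± 14.8661)/2,
  λ_1 = 18.933,  λ_2 = 4.067.

Step 4 — unit eigenvector for λ_1: solve (Sigma - λ_1 I)v = 0. First row:
  (6 - 18.933)·v_x + (5)·v_y = 0, i.e. (-12.933)·v_x + (5)·v_y = 0,
  so v ∝ (b, λ_1 - a) = (5, 12.933) = u.
  ||u|| = √((5)² + (12.933)²) = √(192.2634) ≈ 13.8659,
  v_1 = u/||u|| ≈ (0.3606, 0.9327) (||v_1|| = 1).

λ_1 = 18.933,  λ_2 = 4.067;  v_1 ≈ (0.3606, 0.9327)


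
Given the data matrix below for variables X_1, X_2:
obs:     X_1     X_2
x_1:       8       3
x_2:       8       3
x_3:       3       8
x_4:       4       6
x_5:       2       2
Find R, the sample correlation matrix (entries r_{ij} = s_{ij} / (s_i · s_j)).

Step 1 — column means:
  mean(X_1) = (8 + 8 + 3 + 4 + 2) / 5 = 25/5 = 5
  mean(X_2) = (3 + 3 + 8 + 6 + 2) / 5 = 22/5 = 4.4

Step 2 — sample variances and covariances s[i,j] = (1/(n-1)) · Σ_k (x_{k,i} - mean_i) · (x_{k,j} - mean_j), with n-1 = 4:
  s[X_1,X_1] = ((3)·(3) + (3)·(3) + (-2)·(-2) + (-1)·(-1) + (-3)·(-3)) / 4 = 32/4 = 8
  s[X_1,X_2] = ((3)·(-1.4) + (3)·(-1.4) + (-2)·(3.6) + (-1)·(1.6) + (-3)·(-2.4)) / 4 = -10/4 = -2.5
  s[X_2,X_2] = ((-1.4)·(-1.4) + (-1.4)·(-1.4) + (3.6)·(3.6) + (1.6)·(1.6) + (-2.4)·(-2.4)) / 4 = 25.2/4 = 6.3
  Sample standard deviations s_i = √(s[i,i]):
  s(X_1) = √(8) = 2.8284
  s(X_2) = √(6.3) = 2.51

Step 3 — r_{ij} = s_{ij} / (s_i · s_j):
  r[X_1,X_1] = 1 (diagonal).
  r[X_1,X_2] = -2.5 / (2.8284 · 2.51) = -2.5 / 7.0993 = -0.3521
  r[X_2,X_2] = 1 (diagonal).

R is symmetric with unit diagonal. Assembling:

R = [[1, -0.3521],
 [-0.3521, 1]]


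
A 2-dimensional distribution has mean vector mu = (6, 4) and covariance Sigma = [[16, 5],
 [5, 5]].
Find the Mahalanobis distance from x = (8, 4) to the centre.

Step 1 — centre the observation: (x - mu) = (2, 0).

Step 2 — invert Sigma. det(Sigma) = 16·5 - (5)² = 55.
  Sigma^{-1} = (1/det) · [[d, -b], [-b, a]] = [[0.0909, -0.0909],
 [-0.0909, 0.2909]].

Step 3 — form the quadratic (x - mu)^T · Sigma^{-1} · (x - mu):
  Sigma^{-1} · (x - mu) = (0.1818, -0.1818).
  (x - mu)^T · [Sigma^{-1} · (x - mu)] = (2)·(0.1818) + (0)·(-0.1818) = 0.3636.

Step 4 — take square root: d = √(0.3636) ≈ 0.603.

d(x, mu) = √(0.3636) ≈ 0.603


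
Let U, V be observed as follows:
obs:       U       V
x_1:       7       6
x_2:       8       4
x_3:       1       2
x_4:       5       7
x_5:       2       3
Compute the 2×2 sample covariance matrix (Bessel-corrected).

Step 1 — column means:
  mean(U) = (7 + 8 + 1 + 5 + 2) / 5 = 23/5 = 4.6
  mean(V) = (6 + 4 + 2 + 7 + 3) / 5 = 22/5 = 4.4

Step 2 — sample covariance S[i,j] = (1/(n-1)) · Σ_k (x_{k,i} - mean_i) · (x_{k,j} - mean_j), with n-1 = 4.
  S[U,U] = ((2.4)·(2.4) + (3.4)·(3.4) + (-3.6)·(-3.6) + (0.4)·(0.4) + (-2.6)·(-2.6)) / 4 = 37.2/4 = 9.3
  S[U,V] = ((2.4)·(1.6) + (3.4)·(-0.4) + (-3.6)·(-2.4) + (0.4)·(2.6) + (-2.6)·(-1.4)) / 4 = 15.8/4 = 3.95
  S[V,V] = ((1.6)·(1.6) + (-0.4)·(-0.4) + (-2.4)·(-2.4) + (2.6)·(2.6) + (-1.4)·(-1.4)) / 4 = 17.2/4 = 4.3

S is symmetric (S[j,i] = S[i,j]). Assembling:

S = [[9.3, 3.95],
 [3.95, 4.3]]


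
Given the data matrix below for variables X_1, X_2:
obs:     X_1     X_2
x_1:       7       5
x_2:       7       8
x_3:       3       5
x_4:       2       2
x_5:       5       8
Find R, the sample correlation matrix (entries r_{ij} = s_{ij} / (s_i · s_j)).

Step 1 — column means:
  mean(X_1) = (7 + 7 + 3 + 2 + 5) / 5 = 24/5 = 4.8
  mean(X_2) = (5 + 8 + 5 + 2 + 8) / 5 = 28/5 = 5.6

Step 2 — sample variances and covariances s[i,j] = (1/(n-1)) · Σ_k (x_{k,i} - mean_i) · (x_{k,j} - mean_j), with n-1 = 4:
  s[X_1,X_1] = ((2.2)·(2.2) + (2.2)·(2.2) + (-1.8)·(-1.8) + (-2.8)·(-2.8) + (0.2)·(0.2)) / 4 = 20.8/4 = 5.2
  s[X_1,X_2] = ((2.2)·(-0.6) + (2.2)·(2.4) + (-1.8)·(-0.6) + (-2.8)·(-3.6) + (0.2)·(2.4)) / 4 = 15.6/4 = 3.9
  s[X_2,X_2] = ((-0.6)·(-0.6) + (2.4)·(2.4) + (-0.6)·(-0.6) + (-3.6)·(-3.6) + (2.4)·(2.4)) / 4 = 25.2/4 = 6.3
  Sample standard deviations s_i = √(s[i,i]):
  s(X_1) = √(5.2) = 2.2804
  s(X_2) = √(6.3) = 2.51

Step 3 — r_{ij} = s_{ij} / (s_i · s_j):
  r[X_1,X_1] = 1 (diagonal).
  r[X_1,X_2] = 3.9 / (2.2804 · 2.51) = 3.9 / 5.7236 = 0.6814
  r[X_2,X_2] = 1 (diagonal).

R is symmetric with unit diagonal. Assembling:

R = [[1, 0.6814],
 [0.6814, 1]]


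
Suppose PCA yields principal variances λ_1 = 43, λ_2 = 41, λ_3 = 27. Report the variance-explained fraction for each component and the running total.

Step 1 — total variance = trace(Sigma) = Σ λ_i = 43 + 41 + 27 = 111.

Step 2 — fraction explained by component i = λ_i / Σ λ:
  PC1: 43/111 = 0.3874
  PC2: 41/111 = 0.3694
  PC3: 27/111 = 0.2432

Step 3 — cumulative fraction after k components = (λ_1 + ... + λ_k) / Σ λ:
  k = 1: 43/111 = 0.3874
  k = 2: (43 + 41)/111 = 84/111 = 0.7568
  k = 3: (43 + 41 + 27)/111 = 111/111 = 1

Summary (fraction, with percent):

explained: PC1 0.3874 (38.74%), PC2 0.3694 (36.94%), PC3 0.2432 (24.32%);  cumulative: 0.3874, 0.7568, 1


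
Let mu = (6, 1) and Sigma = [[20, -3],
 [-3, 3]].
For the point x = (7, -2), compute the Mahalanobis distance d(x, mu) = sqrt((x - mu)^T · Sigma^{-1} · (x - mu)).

Step 1 — centre the observation: (x - mu) = (1, -3).

Step 2 — invert Sigma. det(Sigma) = 20·3 - (-3)² = 51.
  Sigma^{-1} = (1/det) · [[d, -b], [-b, a]] = [[0.0588, 0.0588],
 [0.0588, 0.3922]].

Step 3 — form the quadratic (x - mu)^T · Sigma^{-1} · (x - mu):
  Sigma^{-1} · (x - mu) = (-0.1176, -1.1176).
  (x - mu)^T · [Sigma^{-1} · (x - mu)] = (1)·(-0.1176) + (-3)·(-1.1176) = 3.2353.

Step 4 — take square root: d = √(3.2353) ≈ 1.7987.

d(x, mu) = √(3.2353) ≈ 1.7987


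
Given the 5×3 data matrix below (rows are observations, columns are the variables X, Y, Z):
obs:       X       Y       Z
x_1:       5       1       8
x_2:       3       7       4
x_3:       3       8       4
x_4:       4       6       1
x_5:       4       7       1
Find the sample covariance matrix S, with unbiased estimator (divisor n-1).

Step 1 — column means:
  mean(X) = (5 + 3 + 3 + 4 + 4) / 5 = 19/5 = 3.8
  mean(Y) = (1 + 7 + 8 + 6 + 7) / 5 = 29/5 = 5.8
  mean(Z) = (8 + 4 + 4 + 1 + 1) / 5 = 18/5 = 3.6

Step 2 — sample covariance S[i,j] = (1/(n-1)) · Σ_k (x_{k,i} - mean_i) · (x_{k,j} - mean_j), with n-1 = 4.
  S[X,X] = ((1.2)·(1.2) + (-0.8)·(-0.8) + (-0.8)·(-0.8) + (0.2)·(0.2) + (0.2)·(0.2)) / 4 = 2.8/4 = 0.7
  S[X,Y] = ((1.2)·(-4.8) + (-0.8)·(1.2) + (-0.8)·(2.2) + (0.2)·(0.2) + (0.2)·(1.2)) / 4 = -8.2/4 = -2.05
  S[X,Z] = ((1.2)·(4.4) + (-0.8)·(0.4) + (-0.8)·(0.4) + (0.2)·(-2.6) + (0.2)·(-2.6)) / 4 = 3.6/4 = 0.9
  S[Y,Y] = ((-4.8)·(-4.8) + (1.2)·(1.2) + (2.2)·(2.2) + (0.2)·(0.2) + (1.2)·(1.2)) / 4 = 30.8/4 = 7.7
  S[Y,Z] = ((-4.8)·(4.4) + (1.2)·(0.4) + (2.2)·(0.4) + (0.2)·(-2.6) + (1.2)·(-2.6)) / 4 = -23.4/4 = -5.85
  S[Z,Z] = ((4.4)·(4.4) + (0.4)·(0.4) + (0.4)·(0.4) + (-2.6)·(-2.6) + (-2.6)·(-2.6)) / 4 = 33.2/4 = 8.3

S is symmetric (S[j,i] = S[i,j]). Assembling:

S = [[0.7, -2.05, 0.9],
 [-2.05, 7.7, -5.85],
 [0.9, -5.85, 8.3]]


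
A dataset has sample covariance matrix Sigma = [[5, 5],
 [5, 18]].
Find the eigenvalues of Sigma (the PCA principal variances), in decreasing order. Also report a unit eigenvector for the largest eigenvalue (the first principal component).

Step 1 — characteristic polynomial of 2×2 Sigma:
  det(Sigma - λI) = λ² - trace · λ + det = 0.
  trace = 5 + 18 = 23, det = 5·18 - (5)² = 65.
Step 2 — discriminant:
  Δ = trace² - 4·det = 529 - 260 = 269.
Step 3 — eigenvalues:
  λ = (trace ± √Δ)/2 = (23 ± 16.4012)/2,
  λ_1 = 19.7006,  λ_2 = 3.2994.

Step 4 — unit eigenvector for λ_1: solve (Sigma - λ_1 I)v = 0. First row:
  (5 - 19.7006)·v_x + (5)·v_y = 0, i.e. (-14.7006)·v_x + (5)·v_y = 0,
  so v ∝ (b, λ_1 - a) = (5, 14.7006) = u.
  ||u|| = √((5)² + (14.7006)²) = √(241.1079) ≈ 15.5277,
  v_1 = u/||u|| ≈ (0.322, 0.9467) (||v_1|| = 1).

λ_1 = 19.7006,  λ_2 = 3.2994;  v_1 ≈ (0.322, 0.9467)


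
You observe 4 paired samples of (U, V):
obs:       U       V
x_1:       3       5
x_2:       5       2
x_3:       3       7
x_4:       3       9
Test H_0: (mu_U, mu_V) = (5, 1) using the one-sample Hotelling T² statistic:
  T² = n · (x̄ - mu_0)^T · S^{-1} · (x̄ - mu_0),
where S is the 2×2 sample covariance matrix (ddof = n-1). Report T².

Step 1 — sample mean vector:
  mean(U) = (3 + 5 + 3 + 3) / 4 = 14/4 = 3.5
  mean(V) = (5 + 2 + 7 + 9) / 4 = 23/4 = 5.75
  x̄ = (3.5, 5.75),  deviation x̄ - mu_0 = (3.5, 5.75) - (5, 1) = (-1.5, 4.75).

Step 2 — sample covariance matrix, S[i,j] = (1/(n-1)) · Σ_k (x_{k,i} - mean_i) · (x_{k,j} - mean_j), divisor n-1 = 3:
  S[U,U] = ((-0.5)·(-0.5) + (1.5)·(1.5) + (-0.5)·(-0.5) + (-0.5)·(-0.5)) / 3 = 3/3 = 1
  S[U,V] = ((-0.5)·(-0.75) + (1.5)·(-3.75) + (-0.5)·(1.25) + (-0.5)·(3.25)) / 3 = -7.5/3 = -2.5
  S[V,V] = ((-0.75)·(-0.75) + (-3.75)·(-3.75) + (1.25)·(1.25) + (3.25)·(3.25)) / 3 = 26.75/3 = 8.9167
  S = [[1, -2.5],
 [-2.5, 8.9167]].

Step 3 — invert S. det(S) = 1·8.9167 - (-2.5)² = 2.6667.
  S^{-1} = (1/det) · [[d, -b], [-b, a]] = [[3.3438, 0.9375],
 [0.9375, 0.375]].

Step 4 — quadratic form (x̄ - mu_0)^T · S^{-1} · (x̄ - mu_0):
  S^{-1} · (x̄ - mu_0) = (-0.5625, 0.375),
  (x̄ - mu_0)^T · [...] = (-1.5)·(-0.5625) + (4.75)·(0.375) = 2.625.

Step 5 — scale by n: T² = 4 · 2.625 = 10.5.

T² ≈ 10.5


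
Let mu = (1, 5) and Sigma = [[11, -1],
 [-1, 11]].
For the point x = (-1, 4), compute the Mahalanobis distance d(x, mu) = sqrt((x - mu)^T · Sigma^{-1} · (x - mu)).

Step 1 — centre the observation: (x - mu) = (-2, -1).

Step 2 — invert Sigma. det(Sigma) = 11·11 - (-1)² = 120.
  Sigma^{-1} = (1/det) · [[d, -b], [-b, a]] = [[0.0917, 0.0083],
 [0.0083, 0.0917]].

Step 3 — form the quadratic (x - mu)^T · Sigma^{-1} · (x - mu):
  Sigma^{-1} · (x - mu) = (-0.1917, -0.1083).
  (x - mu)^T · [Sigma^{-1} · (x - mu)] = (-2)·(-0.1917) + (-1)·(-0.1083) = 0.4917.

Step 4 — take square root: d = √(0.4917) ≈ 0.7012.

d(x, mu) = √(0.4917) ≈ 0.7012


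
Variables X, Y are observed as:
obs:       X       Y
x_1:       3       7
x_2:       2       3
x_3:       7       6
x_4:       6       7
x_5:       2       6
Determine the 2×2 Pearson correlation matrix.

Step 1 — column means:
  mean(X) = (3 + 2 + 7 + 6 + 2) / 5 = 20/5 = 4
  mean(Y) = (7 + 3 + 6 + 7 + 6) / 5 = 29/5 = 5.8

Step 2 — sample variances and covariances s[i,j] = (1/(n-1)) · Σ_k (x_{k,i} - mean_i) · (x_{k,j} - mean_j), with n-1 = 4:
  s[X,X] = ((-1)·(-1) + (-2)·(-2) + (3)·(3) + (2)·(2) + (-2)·(-2)) / 4 = 22/4 = 5.5
  s[X,Y] = ((-1)·(1.2) + (-2)·(-2.8) + (3)·(0.2) + (2)·(1.2) + (-2)·(0.2)) / 4 = 7/4 = 1.75
  s[Y,Y] = ((1.2)·(1.2) + (-2.8)·(-2.8) + (0.2)·(0.2) + (1.2)·(1.2) + (0.2)·(0.2)) / 4 = 10.8/4 = 2.7
  Sample standard deviations s_i = √(s[i,i]):
  s(X) = √(5.5) = 2.3452
  s(Y) = √(2.7) = 1.6432

Step 3 — r_{ij} = s_{ij} / (s_i · s_j):
  r[X,X] = 1 (diagonal).
  r[X,Y] = 1.75 / (2.3452 · 1.6432) = 1.75 / 3.8536 = 0.4541
  r[Y,Y] = 1 (diagonal).

R is symmetric with unit diagonal. Assembling:

R = [[1, 0.4541],
 [0.4541, 1]]


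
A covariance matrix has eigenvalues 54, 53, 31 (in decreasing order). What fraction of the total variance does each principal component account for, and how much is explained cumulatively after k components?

Step 1 — total variance = trace(Sigma) = Σ λ_i = 54 + 53 + 31 = 138.

Step 2 — fraction explained by component i = λ_i / Σ λ:
  PC1: 54/138 = 0.3913
  PC2: 53/138 = 0.3841
  PC3: 31/138 = 0.2246

Step 3 — cumulative fraction after k components = (λ_1 + ... + λ_k) / Σ λ:
  k = 1: 54/138 = 0.3913
  k = 2: (54 + 53)/138 = 107/138 = 0.7754
  k = 3: (54 + 53 + 31)/138 = 138/138 = 1

Summary (fraction, with percent):

explained: PC1 0.3913 (39.13%), PC2 0.3841 (38.41%), PC3 0.2246 (22.46%);  cumulative: 0.3913, 0.7754, 1


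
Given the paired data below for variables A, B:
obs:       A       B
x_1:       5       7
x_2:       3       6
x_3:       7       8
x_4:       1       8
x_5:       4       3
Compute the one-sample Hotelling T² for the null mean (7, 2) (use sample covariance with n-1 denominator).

Step 1 — sample mean vector:
  mean(A) = (5 + 3 + 7 + 1 + 4) / 5 = 20/5 = 4
  mean(B) = (7 + 6 + 8 + 8 + 3) / 5 = 32/5 = 6.4
  x̄ = (4, 6.4),  deviation x̄ - mu_0 = (4, 6.4) - (7, 2) = (-3, 4.4).

Step 2 — sample covariance matrix, S[i,j] = (1/(n-1)) · Σ_k (x_{k,i} - mean_i) · (x_{k,j} - mean_j), divisor n-1 = 4:
  S[A,A] = ((1)·(1) + (-1)·(-1) + (3)·(3) + (-3)·(-3) + (0)·(0)) / 4 = 20/4 = 5
  S[A,B] = ((1)·(0.6) + (-1)·(-0.4) + (3)·(1.6) + (-3)·(1.6) + (0)·(-3.4)) / 4 = 1/4 = 0.25
  S[B,B] = ((0.6)·(0.6) + (-0.4)·(-0.4) + (1.6)·(1.6) + (1.6)·(1.6) + (-3.4)·(-3.4)) / 4 = 17.2/4 = 4.3
  S = [[5, 0.25],
 [0.25, 4.3]].

Step 3 — invert S. det(S) = 5·4.3 - (0.25)² = 21.4375.
  S^{-1} = (1/det) · [[d, -b], [-b, a]] = [[0.2006, -0.0117],
 [-0.0117, 0.2332]].

Step 4 — quadratic form (x̄ - mu_0)^T · S^{-1} · (x̄ - mu_0):
  S^{-1} · (x̄ - mu_0) = (-0.6531, 1.0612),
  (x̄ - mu_0)^T · [...] = (-3)·(-0.6531) + (4.4)·(1.0612) = 6.6286.

Step 5 — scale by n: T² = 5 · 6.6286 = 33.1429.

T² ≈ 33.1429


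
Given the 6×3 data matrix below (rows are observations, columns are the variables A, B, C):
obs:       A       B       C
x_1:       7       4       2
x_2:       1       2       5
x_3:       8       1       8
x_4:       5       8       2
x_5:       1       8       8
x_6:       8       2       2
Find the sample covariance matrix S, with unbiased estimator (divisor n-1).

Step 1 — column means:
  mean(A) = (7 + 1 + 8 + 5 + 1 + 8) / 6 = 30/6 = 5
  mean(B) = (4 + 2 + 1 + 8 + 8 + 2) / 6 = 25/6 = 4.1667
  mean(C) = (2 + 5 + 8 + 2 + 8 + 2) / 6 = 27/6 = 4.5

Step 2 — sample covariance S[i,j] = (1/(n-1)) · Σ_k (x_{k,i} - mean_i) · (x_{k,j} - mean_j), with n-1 = 5.
  S[A,A] = ((2)·(2) + (-4)·(-4) + (3)·(3) + (0)·(0) + (-4)·(-4) + (3)·(3)) / 5 = 54/5 = 10.8
  S[A,B] = ((2)·(-0.1667) + (-4)·(-2.1667) + (3)·(-3.1667) + (0)·(3.8333) + (-4)·(3.8333) + (3)·(-2.1667)) / 5 = -23/5 = -4.6
  S[A,C] = ((2)·(-2.5) + (-4)·(0.5) + (3)·(3.5) + (0)·(-2.5) + (-4)·(3.5) + (3)·(-2.5)) / 5 = -18/5 = -3.6
  S[B,B] = ((-0.1667)·(-0.1667) + (-2.1667)·(-2.1667) + (-3.1667)·(-3.1667) + (3.8333)·(3.8333) + (3.8333)·(3.8333) + (-2.1667)·(-2.1667)) / 5 = 48.8333/5 = 9.7667
  S[B,C] = ((-0.1667)·(-2.5) + (-2.1667)·(0.5) + (-3.1667)·(3.5) + (3.8333)·(-2.5) + (3.8333)·(3.5) + (-2.1667)·(-2.5)) / 5 = -2.5/5 = -0.5
  S[C,C] = ((-2.5)·(-2.5) + (0.5)·(0.5) + (3.5)·(3.5) + (-2.5)·(-2.5) + (3.5)·(3.5) + (-2.5)·(-2.5)) / 5 = 43.5/5 = 8.7

S is symmetric (S[j,i] = S[i,j]). Assembling:

S = [[10.8, -4.6, -3.6],
 [-4.6, 9.7667, -0.5],
 [-3.6, -0.5, 8.7]]


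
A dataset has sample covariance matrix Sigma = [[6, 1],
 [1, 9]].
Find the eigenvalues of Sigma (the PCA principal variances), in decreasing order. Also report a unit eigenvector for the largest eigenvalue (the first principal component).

Step 1 — characteristic polynomial of 2×2 Sigma:
  det(Sigma - λI) = λ² - trace · λ + det = 0.
  trace = 6 + 9 = 15, det = 6·9 - (1)² = 53.
Step 2 — discriminant:
  Δ = trace² - 4·det = 225 - 212 = 13.
Step 3 — eigenvalues:
  λ = (trace ± √Δ)/2 = (15 ± 3.6056)/2,
  λ_1 = 9.3028,  λ_2 = 5.6972.

Step 4 — unit eigenvector for λ_1: solve (Sigma - λ_1 I)v = 0. First row:
  (6 - 9.3028)·v_x + (1)·v_y = 0, i.e. (-3.3028)·v_x + (1)·v_y = 0,
  so v ∝ (b, λ_1 - a) = (1, 3.3028) = u.
  ||u|| = √((1)² + (3.3028)²) = √(11.9083) ≈ 3.4508,
  v_1 = u/||u|| ≈ (0.2898, 0.9571) (||v_1|| = 1).

λ_1 = 9.3028,  λ_2 = 5.6972;  v_1 ≈ (0.2898, 0.9571)


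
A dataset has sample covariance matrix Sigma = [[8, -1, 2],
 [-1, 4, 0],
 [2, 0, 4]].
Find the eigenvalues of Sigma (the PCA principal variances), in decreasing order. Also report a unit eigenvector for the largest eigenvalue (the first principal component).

Step 1 — characteristic polynomial p(λ) = det(λI - Sigma) = λ³ - tr·λ² + c_1·λ - det, where tr = trace, c_1 = sum of the principal 2×2 minors, det = det(Sigma):
  tr = 8 + 4 + 4 = 16,
  c_1 = (8·4 - (-1)²) + (8·4 - (2)²) + (4·4 - (0)²) = 31 + 28 + 16 = 75,
  det = 8·(4·4 - (0)²) - (-1)·((-1)·4 - (0)·(2)) + (2)·((-1)·(0) - 4·(2)) = 8·(16) - (-1)·(-4) + (2)·(-8) = 108.
  So p(λ) = λ³ - 16λ² + 75λ - 108.
Step 2 — look for an integer root (rational root theorem: any rational root is an integer divisor of 108). Testing λ = 3:
  p(3) = 27 - 144 + 225 - 108 = 0  ✓
  Dividing out (λ - 3): p(λ) = (λ - 3)(λ² - 13λ + 36).
Step 3 — remaining eigenvalues from the quadratic λ² - 13λ + 36 = 0:
  Δ = 13² - 4·36 = 169 - 144 = 25,  λ = (13 ± √25)/2 = (13 ± 5)/2 = 9 or 4.
  Sorted: λ_1 = 9,  λ_2 = 4,  λ_3 = 3  (check: sum = 16 = tr ✓).

Step 4 — unit eigenvector for λ_1 = 9: v spans the null space of (Sigma - λ_1 I), whose rows are
  r_1 = (-1, -1, 2),  r_2 = (-1, -5, 0),  r_3 = (2, 0, -5).
  v is orthogonal to every row, so take v ∝ r_1 × r_2 = ((-1)·(0) - (2)·(-5), (2)·(-1) - (-1)·(0), (-1)·(-5) - (-1)·(-1)) = (10, -2, 4).
  Rescale (divide by 2): u = (5, -1, 2).
  ||u|| = √((5)² + (-1)² + (2)²) = √(30) ≈ 5.4772,  v_1 = u/||u|| ≈ (0.9129, -0.1826, 0.3651) (||v_1|| = 1).

λ_1 = 9,  λ_2 = 4,  λ_3 = 3;  v_1 ≈ (0.9129, -0.1826, 0.3651)


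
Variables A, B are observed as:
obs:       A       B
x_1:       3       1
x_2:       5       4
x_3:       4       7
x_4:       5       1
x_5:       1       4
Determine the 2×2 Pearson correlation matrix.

Step 1 — column means:
  mean(A) = (3 + 5 + 4 + 5 + 1) / 5 = 18/5 = 3.6
  mean(B) = (1 + 4 + 7 + 1 + 4) / 5 = 17/5 = 3.4

Step 2 — sample variances and covariances s[i,j] = (1/(n-1)) · Σ_k (x_{k,i} - mean_i) · (x_{k,j} - mean_j), with n-1 = 4:
  s[A,A] = ((-0.6)·(-0.6) + (1.4)·(1.4) + (0.4)·(0.4) + (1.4)·(1.4) + (-2.6)·(-2.6)) / 4 = 11.2/4 = 2.8
  s[A,B] = ((-0.6)·(-2.4) + (1.4)·(0.6) + (0.4)·(3.6) + (1.4)·(-2.4) + (-2.6)·(0.6)) / 4 = -1.2/4 = -0.3
  s[B,B] = ((-2.4)·(-2.4) + (0.6)·(0.6) + (3.6)·(3.6) + (-2.4)·(-2.4) + (0.6)·(0.6)) / 4 = 25.2/4 = 6.3
  Sample standard deviations s_i = √(s[i,i]):
  s(A) = √(2.8) = 1.6733
  s(B) = √(6.3) = 2.51

Step 3 — r_{ij} = s_{ij} / (s_i · s_j):
  r[A,A] = 1 (diagonal).
  r[A,B] = -0.3 / (1.6733 · 2.51) = -0.3 / 4.2 = -0.0714
  r[B,B] = 1 (diagonal).

R is symmetric with unit diagonal. Assembling:

R = [[1, -0.0714],
 [-0.0714, 1]]


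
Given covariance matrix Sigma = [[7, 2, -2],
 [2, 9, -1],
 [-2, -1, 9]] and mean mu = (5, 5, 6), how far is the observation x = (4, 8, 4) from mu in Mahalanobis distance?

Step 1 — centre the observation: (x - mu) = (-1, 3, -2).

Step 2 — invert Sigma (cofactor / det for 3×3, or solve directly):
  Sigma^{-1} = [[0.1613, -0.0323, 0.0323],
 [-0.0323, 0.119, 0.006],
 [0.0323, 0.006, 0.119]].

Step 3 — form the quadratic (x - mu)^T · Sigma^{-1} · (x - mu):
  Sigma^{-1} · (x - mu) = (-0.3226, 0.377, -0.252).
  (x - mu)^T · [Sigma^{-1} · (x - mu)] = (-1)·(-0.3226) + (3)·(0.377) + (-2)·(-0.252) = 1.9577.

Step 4 — take square root: d = √(1.9577) ≈ 1.3992.

d(x, mu) = √(1.9577) ≈ 1.3992


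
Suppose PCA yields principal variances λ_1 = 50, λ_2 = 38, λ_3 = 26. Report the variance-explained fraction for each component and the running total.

Step 1 — total variance = trace(Sigma) = Σ λ_i = 50 + 38 + 26 = 114.

Step 2 — fraction explained by component i = λ_i / Σ λ:
  PC1: 50/114 = 0.4386
  PC2: 38/114 = 0.3333
  PC3: 26/114 = 0.2281

Step 3 — cumulative fraction after k components = (λ_1 + ... + λ_k) / Σ λ:
  k = 1: 50/114 = 0.4386
  k = 2: (50 + 38)/114 = 88/114 = 0.7719
  k = 3: (50 + 38 + 26)/114 = 114/114 = 1

Summary (fraction, with percent):

explained: PC1 0.4386 (43.86%), PC2 0.3333 (33.33%), PC3 0.2281 (22.81%);  cumulative: 0.4386, 0.7719, 1


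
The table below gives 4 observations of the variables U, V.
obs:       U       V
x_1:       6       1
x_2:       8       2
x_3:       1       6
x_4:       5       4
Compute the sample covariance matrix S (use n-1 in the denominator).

Step 1 — column means:
  mean(U) = (6 + 8 + 1 + 5) / 4 = 20/4 = 5
  mean(V) = (1 + 2 + 6 + 4) / 4 = 13/4 = 3.25

Step 2 — sample covariance S[i,j] = (1/(n-1)) · Σ_k (x_{k,i} - mean_i) · (x_{k,j} - mean_j), with n-1 = 3.
  S[U,U] = ((1)·(1) + (3)·(3) + (-4)·(-4) + (0)·(0)) / 3 = 26/3 = 8.6667
  S[U,V] = ((1)·(-2.25) + (3)·(-1.25) + (-4)·(2.75) + (0)·(0.75)) / 3 = -17/3 = -5.6667
  S[V,V] = ((-2.25)·(-2.25) + (-1.25)·(-1.25) + (2.75)·(2.75) + (0.75)·(0.75)) / 3 = 14.75/3 = 4.9167

S is symmetric (S[j,i] = S[i,j]). Assembling:

S = [[8.6667, -5.6667],
 [-5.6667, 4.9167]]


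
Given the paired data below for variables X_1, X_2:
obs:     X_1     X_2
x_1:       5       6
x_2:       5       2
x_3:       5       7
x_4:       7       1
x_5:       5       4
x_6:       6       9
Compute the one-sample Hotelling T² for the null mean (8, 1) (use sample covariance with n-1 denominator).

Step 1 — sample mean vector:
  mean(X_1) = (5 + 5 + 5 + 7 + 5 + 6) / 6 = 33/6 = 5.5
  mean(X_2) = (6 + 2 + 7 + 1 + 4 + 9) / 6 = 29/6 = 4.8333
  x̄ = (5.5, 4.8333),  deviation x̄ - mu_0 = (5.5, 4.8333) - (8, 1) = (-2.5, 3.8333).

Step 2 — sample covariance matrix, S[i,j] = (1/(n-1)) · Σ_k (x_{k,i} - mean_i) · (x_{k,j} - mean_j), divisor n-1 = 5:
  S[X_1,X_1] = ((-0.5)·(-0.5) + (-0.5)·(-0.5) + (-0.5)·(-0.5) + (1.5)·(1.5) + (-0.5)·(-0.5) + (0.5)·(0.5)) / 5 = 3.5/5 = 0.7
  S[X_1,X_2] = ((-0.5)·(1.1667) + (-0.5)·(-2.8333) + (-0.5)·(2.1667) + (1.5)·(-3.8333) + (-0.5)·(-0.8333) + (0.5)·(4.1667)) / 5 = -3.5/5 = -0.7
  S[X_2,X_2] = ((1.1667)·(1.1667) + (-2.8333)·(-2.8333) + (2.1667)·(2.1667) + (-3.8333)·(-3.8333) + (-0.8333)·(-0.8333) + (4.1667)·(4.1667)) / 5 = 46.8333/5 = 9.3667
  S = [[0.7, -0.7],
 [-0.7, 9.3667]].

Step 3 — invert S. det(S) = 0.7·9.3667 - (-0.7)² = 6.0667.
  S^{-1} = (1/det) · [[d, -b], [-b, a]] = [[1.544, 0.1154],
 [0.1154, 0.1154]].

Step 4 — quadratic form (x̄ - mu_0)^T · S^{-1} · (x̄ - mu_0):
  S^{-1} · (x̄ - mu_0) = (-3.4176, 0.1538),
  (x̄ - mu_0)^T · [...] = (-2.5)·(-3.4176) + (3.8333)·(0.1538) = 9.1337.

Step 5 — scale by n: T² = 6 · 9.1337 = 54.8022.

T² ≈ 54.8022


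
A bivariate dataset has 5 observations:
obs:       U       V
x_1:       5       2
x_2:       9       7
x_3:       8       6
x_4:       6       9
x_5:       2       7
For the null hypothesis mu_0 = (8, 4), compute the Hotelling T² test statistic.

Step 1 — sample mean vector:
  mean(U) = (5 + 9 + 8 + 6 + 2) / 5 = 30/5 = 6
  mean(V) = (2 + 7 + 6 + 9 + 7) / 5 = 31/5 = 6.2
  x̄ = (6, 6.2),  deviation x̄ - mu_0 = (6, 6.2) - (8, 4) = (-2, 2.2).

Step 2 — sample covariance matrix, S[i,j] = (1/(n-1)) · Σ_k (x_{k,i} - mean_i) · (x_{k,j} - mean_j), divisor n-1 = 4:
  S[U,U] = ((-1)·(-1) + (3)·(3) + (2)·(2) + (0)·(0) + (-4)·(-4)) / 4 = 30/4 = 7.5
  S[U,V] = ((-1)·(-4.2) + (3)·(0.8) + (2)·(-0.2) + (0)·(2.8) + (-4)·(0.8)) / 4 = 3/4 = 0.75
  S[V,V] = ((-4.2)·(-4.2) + (0.8)·(0.8) + (-0.2)·(-0.2) + (2.8)·(2.8) + (0.8)·(0.8)) / 4 = 26.8/4 = 6.7
  S = [[7.5, 0.75],
 [0.75, 6.7]].

Step 3 — invert S. det(S) = 7.5·6.7 - (0.75)² = 49.6875.
  S^{-1} = (1/det) · [[d, -b], [-b, a]] = [[0.1348, -0.0151],
 [-0.0151, 0.1509]].

Step 4 — quadratic form (x̄ - mu_0)^T · S^{-1} · (x̄ - mu_0):
  S^{-1} · (x̄ - mu_0) = (-0.3029, 0.3623),
  (x̄ - mu_0)^T · [...] = (-2)·(-0.3029) + (2.2)·(0.3623) = 1.4028.

Step 5 — scale by n: T² = 5 · 1.4028 = 7.0138.

T² ≈ 7.0138


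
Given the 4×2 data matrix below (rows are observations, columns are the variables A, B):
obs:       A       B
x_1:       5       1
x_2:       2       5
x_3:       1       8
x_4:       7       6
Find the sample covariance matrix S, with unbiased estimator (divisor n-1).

Step 1 — column means:
  mean(A) = (5 + 2 + 1 + 7) / 4 = 15/4 = 3.75
  mean(B) = (1 + 5 + 8 + 6) / 4 = 20/4 = 5

Step 2 — sample covariance S[i,j] = (1/(n-1)) · Σ_k (x_{k,i} - mean_i) · (x_{k,j} - mean_j), with n-1 = 3.
  S[A,A] = ((1.25)·(1.25) + (-1.75)·(-1.75) + (-2.75)·(-2.75) + (3.25)·(3.25)) / 3 = 22.75/3 = 7.5833
  S[A,B] = ((1.25)·(-4) + (-1.75)·(0) + (-2.75)·(3) + (3.25)·(1)) / 3 = -10/3 = -3.3333
  S[B,B] = ((-4)·(-4) + (0)·(0) + (3)·(3) + (1)·(1)) / 3 = 26/3 = 8.6667

S is symmetric (S[j,i] = S[i,j]). Assembling:

S = [[7.5833, -3.3333],
 [-3.3333, 8.6667]]


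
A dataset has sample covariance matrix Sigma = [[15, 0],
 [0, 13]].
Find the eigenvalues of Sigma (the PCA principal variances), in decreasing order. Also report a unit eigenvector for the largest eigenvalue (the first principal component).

Step 1 — characteristic polynomial of 2×2 Sigma:
  det(Sigma - λI) = λ² - trace · λ + det = 0.
  trace = 15 + 13 = 28, det = 15·13 - (0)² = 195.
Step 2 — discriminant:
  Δ = trace² - 4·det = 784 - 780 = 4.
Step 3 — eigenvalues:
  λ = (trace ± √Δ)/2 = (28 ± 2)/2,
  λ_1 = 15,  λ_2 = 13.

Step 4 — unit eigenvector for λ_1: Sigma is diagonal, so its eigenvectors are the coordinate axes. λ_1 = 15 is the diagonal entry on the first coordinate axis, hence
  v_1 = (1, 0) (||v_1|| = 1).

λ_1 = 15,  λ_2 = 13;  v_1 ≈ (1, 0)


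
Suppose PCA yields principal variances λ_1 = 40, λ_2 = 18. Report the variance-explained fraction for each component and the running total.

Step 1 — total variance = trace(Sigma) = Σ λ_i = 40 + 18 = 58.

Step 2 — fraction explained by component i = λ_i / Σ λ:
  PC1: 40/58 = 0.6897
  PC2: 18/58 = 0.3103

Step 3 — cumulative fraction after k components = (λ_1 + ... + λ_k) / Σ λ:
  k = 1: 40/58 = 0.6897
  k = 2: (40 + 18)/58 = 58/58 = 1

Summary (fraction, with percent):

explained: PC1 0.6897 (68.97%), PC2 0.3103 (31.03%);  cumulative: 0.6897, 1


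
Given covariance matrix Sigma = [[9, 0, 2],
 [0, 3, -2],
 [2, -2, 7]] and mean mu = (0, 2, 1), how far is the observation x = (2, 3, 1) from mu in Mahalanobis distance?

Step 1 — centre the observation: (x - mu) = (2, 1, 0).

Step 2 — invert Sigma (cofactor / det for 3×3, or solve directly):
  Sigma^{-1} = [[0.1206, -0.0284, -0.0426],
 [-0.0284, 0.4184, 0.1277],
 [-0.0426, 0.1277, 0.1915]].

Step 3 — form the quadratic (x - mu)^T · Sigma^{-1} · (x - mu):
  Sigma^{-1} · (x - mu) = (0.2128, 0.3617, 0.0426).
  (x - mu)^T · [Sigma^{-1} · (x - mu)] = (2)·(0.2128) + (1)·(0.3617) + (0)·(0.0426) = 0.7872.

Step 4 — take square root: d = √(0.7872) ≈ 0.8873.

d(x, mu) = √(0.7872) ≈ 0.8873


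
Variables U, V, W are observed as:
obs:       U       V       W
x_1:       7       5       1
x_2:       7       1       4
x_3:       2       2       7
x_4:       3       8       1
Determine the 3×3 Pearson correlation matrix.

Step 1 — column means:
  mean(U) = (7 + 7 + 2 + 3) / 4 = 19/4 = 4.75
  mean(V) = (5 + 1 + 2 + 8) / 4 = 16/4 = 4
  mean(W) = (1 + 4 + 7 + 1) / 4 = 13/4 = 3.25

Step 2 — sample variances and covariances s[i,j] = (1/(n-1)) · Σ_k (x_{k,i} - mean_i) · (x_{k,j} - mean_j), with n-1 = 3:
  s[U,U] = ((2.25)·(2.25) + (2.25)·(2.25) + (-2.75)·(-2.75) + (-1.75)·(-1.75)) / 3 = 20.75/3 = 6.9167
  s[U,V] = ((2.25)·(1) + (2.25)·(-3) + (-2.75)·(-2) + (-1.75)·(4)) / 3 = -6/3 = -2
  s[U,W] = ((2.25)·(-2.25) + (2.25)·(0.75) + (-2.75)·(3.75) + (-1.75)·(-2.25)) / 3 = -9.75/3 = -3.25
  s[V,V] = ((1)·(1) + (-3)·(-3) + (-2)·(-2) + (4)·(4)) / 3 = 30/3 = 10
  s[V,W] = ((1)·(-2.25) + (-3)·(0.75) + (-2)·(3.75) + (4)·(-2.25)) / 3 = -21/3 = -7
  s[W,W] = ((-2.25)·(-2.25) + (0.75)·(0.75) + (3.75)·(3.75) + (-2.25)·(-2.25)) / 3 = 24.75/3 = 8.25
  Sample standard deviations s_i = √(s[i,i]):
  s(U) = √(6.9167) = 2.63
  s(V) = √(10) = 3.1623
  s(W) = √(8.25) = 2.8723

Step 3 — r_{ij} = s_{ij} / (s_i · s_j):
  r[U,U] = 1 (diagonal).
  r[U,V] = -2 / (2.63 · 3.1623) = -2 / 8.3166 = -0.2405
  r[U,W] = -3.25 / (2.63 · 2.8723) = -3.25 / 7.554 = -0.4302
  r[V,V] = 1 (diagonal).
  r[V,W] = -7 / (3.1623 · 2.8723) = -7 / 9.083 = -0.7707
  r[W,W] = 1 (diagonal).

R is symmetric with unit diagonal. Assembling:

R = [[1, -0.2405, -0.4302],
 [-0.2405, 1, -0.7707],
 [-0.4302, -0.7707, 1]]


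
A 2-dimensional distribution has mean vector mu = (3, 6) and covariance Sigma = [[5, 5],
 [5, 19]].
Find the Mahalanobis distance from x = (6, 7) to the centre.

Step 1 — centre the observation: (x - mu) = (3, 1).

Step 2 — invert Sigma. det(Sigma) = 5·19 - (5)² = 70.
  Sigma^{-1} = (1/det) · [[d, -b], [-b, a]] = [[0.2714, -0.0714],
 [-0.0714, 0.0714]].

Step 3 — form the quadratic (x - mu)^T · Sigma^{-1} · (x - mu):
  Sigma^{-1} · (x - mu) = (0.7429, -0.1429).
  (x - mu)^T · [Sigma^{-1} · (x - mu)] = (3)·(0.7429) + (1)·(-0.1429) = 2.0857.

Step 4 — take square root: d = √(2.0857) ≈ 1.4442.

d(x, mu) = √(2.0857) ≈ 1.4442


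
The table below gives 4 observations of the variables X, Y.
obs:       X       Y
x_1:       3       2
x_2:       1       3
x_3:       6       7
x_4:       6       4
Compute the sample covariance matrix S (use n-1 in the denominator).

Step 1 — column means:
  mean(X) = (3 + 1 + 6 + 6) / 4 = 16/4 = 4
  mean(Y) = (2 + 3 + 7 + 4) / 4 = 16/4 = 4

Step 2 — sample covariance S[i,j] = (1/(n-1)) · Σ_k (x_{k,i} - mean_i) · (x_{k,j} - mean_j), with n-1 = 3.
  S[X,X] = ((-1)·(-1) + (-3)·(-3) + (2)·(2) + (2)·(2)) / 3 = 18/3 = 6
  S[X,Y] = ((-1)·(-2) + (-3)·(-1) + (2)·(3) + (2)·(0)) / 3 = 11/3 = 3.6667
  S[Y,Y] = ((-2)·(-2) + (-1)·(-1) + (3)·(3) + (0)·(0)) / 3 = 14/3 = 4.6667

S is symmetric (S[j,i] = S[i,j]). Assembling:

S = [[6, 3.6667],
 [3.6667, 4.6667]]


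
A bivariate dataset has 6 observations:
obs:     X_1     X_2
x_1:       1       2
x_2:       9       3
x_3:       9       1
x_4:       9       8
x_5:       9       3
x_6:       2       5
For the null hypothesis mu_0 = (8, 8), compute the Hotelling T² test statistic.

Step 1 — sample mean vector:
  mean(X_1) = (1 + 9 + 9 + 9 + 9 + 2) / 6 = 39/6 = 6.5
  mean(X_2) = (2 + 3 + 1 + 8 + 3 + 5) / 6 = 22/6 = 3.6667
  x̄ = (6.5, 3.6667),  deviation x̄ - mu_0 = (6.5, 3.6667) - (8, 8) = (-1.5, -4.3333).

Step 2 — sample covariance matrix, S[i,j] = (1/(n-1)) · Σ_k (x_{k,i} - mean_i) · (x_{k,j} - mean_j), divisor n-1 = 5:
  S[X_1,X_1] = ((-5.5)·(-5.5) + (2.5)·(2.5) + (2.5)·(2.5) + (2.5)·(2.5) + (2.5)·(2.5) + (-4.5)·(-4.5)) / 5 = 75.5/5 = 15.1
  S[X_1,X_2] = ((-5.5)·(-1.6667) + (2.5)·(-0.6667) + (2.5)·(-2.6667) + (2.5)·(4.3333) + (2.5)·(-0.6667) + (-4.5)·(1.3333)) / 5 = 4/5 = 0.8
  S[X_2,X_2] = ((-1.6667)·(-1.6667) + (-0.6667)·(-0.6667) + (-2.6667)·(-2.6667) + (4.3333)·(4.3333) + (-0.6667)·(-0.6667) + (1.3333)·(1.3333)) / 5 = 31.3333/5 = 6.2667
  S = [[15.1, 0.8],
 [0.8, 6.2667]].

Step 3 — invert S. det(S) = 15.1·6.2667 - (0.8)² = 93.9867.
  S^{-1} = (1/det) · [[d, -b], [-b, a]] = [[0.0667, -0.0085],
 [-0.0085, 0.1607]].

Step 4 — quadratic form (x̄ - mu_0)^T · S^{-1} · (x̄ - mu_0):
  S^{-1} · (x̄ - mu_0) = (-0.0631, -0.6834),
  (x̄ - mu_0)^T · [...] = (-1.5)·(-0.0631) + (-4.3333)·(-0.6834) = 3.0562.

Step 5 — scale by n: T² = 6 · 3.0562 = 18.3374.

T² ≈ 18.3374


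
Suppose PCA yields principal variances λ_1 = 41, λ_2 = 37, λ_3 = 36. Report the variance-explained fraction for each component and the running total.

Step 1 — total variance = trace(Sigma) = Σ λ_i = 41 + 37 + 36 = 114.

Step 2 — fraction explained by component i = λ_i / Σ λ:
  PC1: 41/114 = 0.3596
  PC2: 37/114 = 0.3246
  PC3: 36/114 = 0.3158

Step 3 — cumulative fraction after k components = (λ_1 + ... + λ_k) / Σ λ:
  k = 1: 41/114 = 0.3596
  k = 2: (41 + 37)/114 = 78/114 = 0.6842
  k = 3: (41 + 37 + 36)/114 = 114/114 = 1

Summary (fraction, with percent):

explained: PC1 0.3596 (35.96%), PC2 0.3246 (32.46%), PC3 0.3158 (31.58%);  cumulative: 0.3596, 0.6842, 1


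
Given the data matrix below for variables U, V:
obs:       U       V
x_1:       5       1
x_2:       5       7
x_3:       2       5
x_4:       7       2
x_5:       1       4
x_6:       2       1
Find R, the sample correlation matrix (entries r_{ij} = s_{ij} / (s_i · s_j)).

Step 1 — column means:
  mean(U) = (5 + 5 + 2 + 7 + 1 + 2) / 6 = 22/6 = 3.6667
  mean(V) = (1 + 7 + 5 + 2 + 4 + 1) / 6 = 20/6 = 3.3333

Step 2 — sample variances and covariances s[i,j] = (1/(n-1)) · Σ_k (x_{k,i} - mean_i) · (x_{k,j} - mean_j), with n-1 = 5:
  s[U,U] = ((1.3333)·(1.3333) + (1.3333)·(1.3333) + (-1.6667)·(-1.6667) + (3.3333)·(3.3333) + (-2.6667)·(-2.6667) + (-1.6667)·(-1.6667)) / 5 = 27.3333/5 = 5.4667
  s[U,V] = ((1.3333)·(-2.3333) + (1.3333)·(3.6667) + (-1.6667)·(1.6667) + (3.3333)·(-1.3333) + (-2.6667)·(0.6667) + (-1.6667)·(-2.3333)) / 5 = -3.3333/5 = -0.6667
  s[V,V] = ((-2.3333)·(-2.3333) + (3.6667)·(3.6667) + (1.6667)·(1.6667) + (-1.3333)·(-1.3333) + (0.6667)·(0.6667) + (-2.3333)·(-2.3333)) / 5 = 29.3333/5 = 5.8667
  Sample standard deviations s_i = √(s[i,i]):
  s(U) = √(5.4667) = 2.3381
  s(V) = √(5.8667) = 2.4221

Step 3 — r_{ij} = s_{ij} / (s_i · s_j):
  r[U,U] = 1 (diagonal).
  r[U,V] = -0.6667 / (2.3381 · 2.4221) = -0.6667 / 5.6631 = -0.1177
  r[V,V] = 1 (diagonal).

R is symmetric with unit diagonal. Assembling:

R = [[1, -0.1177],
 [-0.1177, 1]]
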